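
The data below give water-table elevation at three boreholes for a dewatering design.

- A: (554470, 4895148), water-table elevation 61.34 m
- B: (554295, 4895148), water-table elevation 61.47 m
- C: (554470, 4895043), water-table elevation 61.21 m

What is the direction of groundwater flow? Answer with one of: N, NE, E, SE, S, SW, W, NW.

SE

∂h/∂x = (61.47 − 61.34) / (554295 − 554470) = -0.0007429
∂h/∂y = (61.21 − 61.34) / (4895043 − 4895148) = +0.001238
Flow = −∇h = (+0.0007429 east, -0.001238 north), which points southeast.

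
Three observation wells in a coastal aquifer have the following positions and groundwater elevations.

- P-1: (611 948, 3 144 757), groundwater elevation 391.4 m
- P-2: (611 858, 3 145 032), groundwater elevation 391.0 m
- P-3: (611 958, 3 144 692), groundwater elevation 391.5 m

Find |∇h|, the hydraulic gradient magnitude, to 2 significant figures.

Taking P-1 as reference: P-2−P-1 = (-90, 275, -0.4); P-3−P-1 = (10, -65, +0.1).
Solve a·Δx + b·Δy = Δh: det = (-90)·(-65) − 10·275 = 3100.
∂h/∂x = [(-0.4)·(-65) − (+0.1)·275] / 3100 = -0.0004839
∂h/∂y = [(-90)·(+0.1) − 10·(-0.4)] / 3100 = -0.001613
|∇h| = √(-0.0004839² + -0.001613²) = 0.001684

0.0017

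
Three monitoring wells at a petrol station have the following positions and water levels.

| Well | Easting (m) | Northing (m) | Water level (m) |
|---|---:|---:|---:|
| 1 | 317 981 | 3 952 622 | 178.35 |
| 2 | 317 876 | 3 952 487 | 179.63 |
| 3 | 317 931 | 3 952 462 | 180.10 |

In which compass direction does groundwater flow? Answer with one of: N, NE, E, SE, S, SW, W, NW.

With h = a·x + b·y + c and 1 as origin, the differences give:
  (-105)·a + (-135)·b = +1.28
  (-50)·a + (-160)·b = +1.75
Eliminate b (×(-160) and ×(-135), subtract): 10050·a = 31.450 → a = ∂h/∂x = +0.003129
Back-substitute: b = ∂h/∂y = -0.01192.
Flow = −∇h = (-0.003129 east, +0.01192 north), which points north.

N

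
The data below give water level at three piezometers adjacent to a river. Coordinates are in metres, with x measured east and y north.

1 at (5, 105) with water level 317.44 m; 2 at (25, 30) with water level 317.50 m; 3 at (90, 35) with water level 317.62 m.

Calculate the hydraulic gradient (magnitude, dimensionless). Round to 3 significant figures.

0.00189

Taking 1 as reference: 2−1 = (20, -75, +0.06); 3−1 = (85, -70, +0.18).
Solve a·Δx + b·Δy = Δh: det = 20·(-70) − 85·(-75) = 4975.
∂h/∂x = [(+0.06)·(-70) − (+0.18)·(-75)] / 4975 = +0.001869
∂h/∂y = [20·(+0.18) − 85·(+0.06)] / 4975 = -0.0003015
|∇h| = √(0.001869² + -0.0003015²) = 0.001893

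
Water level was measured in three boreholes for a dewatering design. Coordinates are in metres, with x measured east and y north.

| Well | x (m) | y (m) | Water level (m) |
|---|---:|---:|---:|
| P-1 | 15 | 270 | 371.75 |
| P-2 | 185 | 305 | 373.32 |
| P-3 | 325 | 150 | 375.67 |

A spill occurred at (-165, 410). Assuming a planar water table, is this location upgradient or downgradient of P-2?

With h = a·x + b·y + c and P-1 as origin, the differences give:
  170·a + 35·b = +1.57
  310·a + (-120)·b = +3.92
Eliminate b (×(-120) and ×35, subtract): -31250·a = -325.600 → a = ∂h/∂x = +0.01042
Back-substitute: b = ∂h/∂y = -0.005750.
Head at (-165, 410) = 371.75 + (+0.01042)·(-180) + (-0.005750)·(140) = 369.07 m.
That is lower than the 373.32 m at P-2, so the point is downgradient.

downgradient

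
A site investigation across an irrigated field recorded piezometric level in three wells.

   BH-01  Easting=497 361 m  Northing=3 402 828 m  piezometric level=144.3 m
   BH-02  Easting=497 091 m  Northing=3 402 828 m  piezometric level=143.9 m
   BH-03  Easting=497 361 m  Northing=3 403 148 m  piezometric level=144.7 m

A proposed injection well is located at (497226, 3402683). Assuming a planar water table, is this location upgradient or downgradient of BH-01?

downgradient

∂h/∂x = (143.9 − 144.3) / (497091 − 497361) = +0.001481
∂h/∂y = (144.7 − 144.3) / (3403148 − 3402828) = +0.001250
Head at (497226, 3402683) = 144.3 + (+0.001481)·(-135) + (+0.001250)·(-145) = 143.92 m.
That is lower than the 144.3 m at BH-01, so the point is downgradient.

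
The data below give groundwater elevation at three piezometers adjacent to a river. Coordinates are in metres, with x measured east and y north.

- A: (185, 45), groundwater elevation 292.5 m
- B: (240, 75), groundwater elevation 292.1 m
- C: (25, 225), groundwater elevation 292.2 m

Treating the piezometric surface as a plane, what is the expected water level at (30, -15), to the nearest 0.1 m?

With h = a·x + b·y + c and A as origin, the differences give:
  55·a + 30·b = -0.4
  (-160)·a + 180·b = -0.3
Eliminate b (×180 and ×30, subtract): 14700·a = -63.00 → a = ∂h/∂x = -0.004286
Back-substitute: b = ∂h/∂y = -0.005476.
h(30, -15) = 292.5 + (-0.004286)·(-155) + (-0.005476)·(-60) = 292.5 +0.664 +0.329 = 293.493 m.

293.5 m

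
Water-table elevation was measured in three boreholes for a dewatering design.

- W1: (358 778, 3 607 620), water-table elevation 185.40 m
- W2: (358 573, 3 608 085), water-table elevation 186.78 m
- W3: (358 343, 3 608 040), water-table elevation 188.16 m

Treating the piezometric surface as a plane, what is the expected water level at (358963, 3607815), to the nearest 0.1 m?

184.3 m

Taking W1 as reference: W2−W1 = (-205, 465, +1.38); W3−W1 = (-435, 420, +2.76).
Solve a·Δx + b·Δy = Δh: det = (-205)·420 − (-435)·465 = 116175.
∂h/∂x = [(+1.38)·420 − (+2.76)·465] / 116175 = -0.006058
∂h/∂y = [(-205)·(+2.76) − (-435)·(+1.38)] / 116175 = +0.0002970
h(358963, 3607815) = 185.40 + (-0.006058)·(185) + (+0.0002970)·(195) = 185.40 -1.121 +0.058 = 184.337 m.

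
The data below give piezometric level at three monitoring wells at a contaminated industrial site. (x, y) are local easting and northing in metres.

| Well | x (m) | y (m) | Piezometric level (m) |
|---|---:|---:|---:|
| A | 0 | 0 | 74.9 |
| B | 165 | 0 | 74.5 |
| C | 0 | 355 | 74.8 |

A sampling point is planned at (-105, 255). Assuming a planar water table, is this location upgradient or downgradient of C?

upgradient

∂h/∂x = (74.5 − 74.9) / (165 − 0) = -0.002424
∂h/∂y = (74.8 − 74.9) / (355 − 0) = -0.0002817
Head at (-105, 255) = 74.9 + (-0.002424)·(-105) + (-0.0002817)·(255) = 75.08 m.
That is higher than the 74.8 m at C, so the point is upgradient.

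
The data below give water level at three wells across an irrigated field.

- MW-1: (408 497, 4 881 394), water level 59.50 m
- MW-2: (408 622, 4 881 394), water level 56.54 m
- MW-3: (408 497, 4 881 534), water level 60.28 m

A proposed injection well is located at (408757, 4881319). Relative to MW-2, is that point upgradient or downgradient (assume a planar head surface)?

∂h/∂x = (56.54 − 59.50) / (408622 − 408497) = -0.02368
∂h/∂y = (60.28 − 59.50) / (4881534 − 4881394) = +0.005571
Head at (408757, 4881319) = 59.50 + (-0.02368)·(260) + (+0.005571)·(-75) = 52.93 m.
That is lower than the 56.54 m at MW-2, so the point is downgradient.

downgradient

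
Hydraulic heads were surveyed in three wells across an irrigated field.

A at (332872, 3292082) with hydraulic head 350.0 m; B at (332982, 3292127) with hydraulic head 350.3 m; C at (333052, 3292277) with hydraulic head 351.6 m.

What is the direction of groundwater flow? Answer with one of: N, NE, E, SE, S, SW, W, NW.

S

Differences from A: to B (Δx, Δy, Δh) = (110, 45, +0.3); to C = (180, 195, +1.6).
Solve a·Δx + b·Δy = Δh: det = 110·195 − 180·45 = 13350.
∂h/∂x = [(+0.3)·195 − (+1.6)·45] / 13350 = -0.001011
∂h/∂y = [110·(+1.6) − 180·(+0.3)] / 13350 = +0.009139
Flow = −∇h = (+0.001011 east, -0.009139 north), which points south.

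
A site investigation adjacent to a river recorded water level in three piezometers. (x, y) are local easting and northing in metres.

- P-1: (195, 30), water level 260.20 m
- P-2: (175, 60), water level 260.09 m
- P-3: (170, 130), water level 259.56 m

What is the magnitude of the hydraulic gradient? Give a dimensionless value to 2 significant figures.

0.010

With h = a·x + b·y + c and P-1 as origin, the differences give:
  (-20)·a + 30·b = -0.11
  (-25)·a + 100·b = -0.64
Eliminate b (×100 and ×30, subtract): -1250·a = 8.200 → a = ∂h/∂x = -0.006560
Back-substitute: b = ∂h/∂y = -0.008040.
|∇h| = √(-0.006560² + -0.008040²) = 0.01038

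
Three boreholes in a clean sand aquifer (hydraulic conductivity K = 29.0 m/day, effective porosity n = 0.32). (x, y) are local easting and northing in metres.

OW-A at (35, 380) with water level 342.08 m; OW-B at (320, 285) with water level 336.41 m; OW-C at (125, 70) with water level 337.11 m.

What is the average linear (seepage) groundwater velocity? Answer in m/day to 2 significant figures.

1.8 m/day

Three-point gradient (reference OW-A): Δ to OW-B = (285, -95, -5.67), Δ to OW-C = (90, -310, -4.97).
∂h/∂x = -0.01611, ∂h/∂y = +0.01136 (det = -79800).
|∇h| = √(-0.01611² + 0.01136²) = 0.01971
Seepage velocity v = K·i/n = 29.0 × 0.01971 / 0.32 = 1.786 m/day.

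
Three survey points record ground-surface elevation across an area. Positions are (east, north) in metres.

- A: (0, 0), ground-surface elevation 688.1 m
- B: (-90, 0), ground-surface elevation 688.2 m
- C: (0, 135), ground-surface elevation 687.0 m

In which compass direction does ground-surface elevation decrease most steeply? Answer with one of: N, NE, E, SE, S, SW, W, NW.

∂z/∂x = (688.2 − 688.1) / (-90 − 0) = -0.001111
∂z/∂y = (687.0 − 688.1) / (135 − 0) = -0.008148
Steepest decrease is along −∇f = (+0.001111 E, +0.008148 N) → north.

N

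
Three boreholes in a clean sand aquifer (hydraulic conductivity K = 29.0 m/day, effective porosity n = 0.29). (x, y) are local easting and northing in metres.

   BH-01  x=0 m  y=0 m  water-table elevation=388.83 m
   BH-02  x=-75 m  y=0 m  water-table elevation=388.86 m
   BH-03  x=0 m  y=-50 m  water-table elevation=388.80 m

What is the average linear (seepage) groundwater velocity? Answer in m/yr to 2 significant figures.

∂h/∂x = (388.86 − 388.83) / (-75 − 0) = -0.0004000
∂h/∂y = (388.80 − 388.83) / (-50 − 0) = +0.0006000
|∇h| = √(-0.0004000² + 0.0006000²) = 0.0007211
Seepage velocity v = K·i/n = 29.0 × 0.0007211 / 0.29 = 0.07211 m/day = 26.34 m/yr.

26 m/yr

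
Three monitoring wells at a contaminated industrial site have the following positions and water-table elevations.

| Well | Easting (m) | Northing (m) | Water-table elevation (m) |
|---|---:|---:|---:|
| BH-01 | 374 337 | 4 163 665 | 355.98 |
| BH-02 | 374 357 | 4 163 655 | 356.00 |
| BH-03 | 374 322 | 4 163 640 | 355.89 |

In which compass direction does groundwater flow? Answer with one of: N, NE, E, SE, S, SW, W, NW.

SW

Differences from BH-01: to BH-02 (Δx, Δy, Δh) = (20, -10, +0.02); to BH-03 = (-15, -25, -0.09).
Solve a·Δx + b·Δy = Δh: det = 20·(-25) − (-15)·(-10) = -650.
∂h/∂x = [(+0.02)·(-25) − (-0.09)·(-10)] / -650 = +0.002154
∂h/∂y = [20·(-0.09) − (-15)·(+0.02)] / -650 = +0.002308
Flow = −∇h = (-0.002154 east, -0.002308 north), which points southwest.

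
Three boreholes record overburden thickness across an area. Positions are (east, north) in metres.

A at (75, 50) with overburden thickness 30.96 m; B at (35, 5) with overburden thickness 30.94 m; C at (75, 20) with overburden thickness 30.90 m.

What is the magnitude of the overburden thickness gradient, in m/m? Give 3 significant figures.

0.00266 m/m

Three-point gradient (reference A): Δ to B = (-40, -45, -0.02), Δ to C = (0, -30, -0.06).
∂d/∂x = -0.001750, ∂d/∂y = +0.002000 (det = 1200).
|∇f| = √(-0.001750² + 0.002000²) = 0.002658 m/m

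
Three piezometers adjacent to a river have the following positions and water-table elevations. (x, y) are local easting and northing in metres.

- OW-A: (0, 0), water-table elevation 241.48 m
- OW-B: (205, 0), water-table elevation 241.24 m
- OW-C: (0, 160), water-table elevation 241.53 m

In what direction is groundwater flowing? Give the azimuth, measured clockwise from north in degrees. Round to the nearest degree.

105°

∂h/∂x = (241.24 − 241.48) / (205 − 0) = -0.001171
∂h/∂y = (241.53 − 241.48) / (160 − 0) = +0.0003125
Flow direction (−∇h) has components (+0.001171 E, -0.0003125 N).
Azimuth = atan2(E, N) = atan2(+0.001171, -0.0003125) = 104.9° ≈ 105°.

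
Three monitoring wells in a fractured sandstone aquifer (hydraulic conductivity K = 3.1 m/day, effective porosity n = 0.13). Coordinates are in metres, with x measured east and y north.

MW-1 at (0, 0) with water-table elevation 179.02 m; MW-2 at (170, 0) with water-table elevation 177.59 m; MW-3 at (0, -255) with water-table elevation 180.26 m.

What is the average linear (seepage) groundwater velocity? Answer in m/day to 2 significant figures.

∂h/∂x = (177.59 − 179.02) / (170 − 0) = -0.008412
∂h/∂y = (180.26 − 179.02) / (-255 − 0) = -0.004863
|∇h| = √(-0.008412² + -0.004863²) = 0.009717
Seepage velocity v = K·i/n = 3.1 × 0.009717 / 0.13 = 0.2317 m/day.

0.23 m/day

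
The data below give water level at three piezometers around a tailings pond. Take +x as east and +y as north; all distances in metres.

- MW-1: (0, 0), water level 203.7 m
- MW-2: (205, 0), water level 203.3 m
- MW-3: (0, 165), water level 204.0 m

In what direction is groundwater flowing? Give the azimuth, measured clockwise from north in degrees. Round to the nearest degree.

133°

∂h/∂x = (203.3 − 203.7) / (205 − 0) = -0.001951
∂h/∂y = (204.0 − 203.7) / (165 − 0) = +0.001818
Flow direction (−∇h) has components (+0.001951 E, -0.001818 N).
Azimuth = atan2(E, N) = atan2(+0.001951, -0.001818) = 133.0° ≈ 133°.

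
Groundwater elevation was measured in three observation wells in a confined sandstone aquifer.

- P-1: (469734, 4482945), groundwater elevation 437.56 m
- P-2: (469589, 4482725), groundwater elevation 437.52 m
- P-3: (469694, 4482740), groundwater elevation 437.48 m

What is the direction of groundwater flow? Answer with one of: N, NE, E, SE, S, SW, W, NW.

SE

Three-point gradient (reference P-1): Δ to P-2 = (-145, -220, -0.04), Δ to P-3 = (-40, -205, -0.08).
∂h/∂x = -0.0004492, ∂h/∂y = +0.0004779 (det = 20925).
Flow = −∇h = (+0.0004492 east, -0.0004779 north), which points southeast.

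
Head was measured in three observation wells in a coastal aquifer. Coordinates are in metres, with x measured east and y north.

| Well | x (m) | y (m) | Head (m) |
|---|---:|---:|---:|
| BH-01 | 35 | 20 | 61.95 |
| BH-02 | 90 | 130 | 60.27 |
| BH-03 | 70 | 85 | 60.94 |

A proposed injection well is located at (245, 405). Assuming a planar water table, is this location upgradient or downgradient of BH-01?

With h = a·x + b·y + c and BH-01 as origin, the differences give:
  55·a + 110·b = -1.68
  35·a + 65·b = -1.01
Eliminate b (×65 and ×110, subtract): -275·a = 1.900 → a = ∂h/∂x = -0.006909
Back-substitute: b = ∂h/∂y = -0.01182.
Head at (245, 405) = 61.95 + (-0.006909)·(210) + (-0.01182)·(385) = 55.95 m.
That is lower than the 61.95 m at BH-01, so the point is downgradient.

downgradient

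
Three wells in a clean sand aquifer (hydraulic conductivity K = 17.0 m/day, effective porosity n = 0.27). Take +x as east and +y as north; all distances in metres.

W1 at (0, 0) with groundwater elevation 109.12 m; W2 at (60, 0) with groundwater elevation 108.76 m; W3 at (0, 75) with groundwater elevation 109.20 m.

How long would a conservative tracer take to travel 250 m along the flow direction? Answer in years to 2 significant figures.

∂h/∂x = (108.76 − 109.12) / (60 − 0) = -0.006000
∂h/∂y = (109.20 − 109.12) / (75 − 0) = +0.001067
|∇h| = √(-0.006000² + 0.001067²) = 0.006094
Seepage velocity v = K·i/n = 17.0 × 0.006094 / 0.27 = 0.3837 m/day.
t = 250 / 0.3837 = 651.6 days = 1.78 years.

1.8 years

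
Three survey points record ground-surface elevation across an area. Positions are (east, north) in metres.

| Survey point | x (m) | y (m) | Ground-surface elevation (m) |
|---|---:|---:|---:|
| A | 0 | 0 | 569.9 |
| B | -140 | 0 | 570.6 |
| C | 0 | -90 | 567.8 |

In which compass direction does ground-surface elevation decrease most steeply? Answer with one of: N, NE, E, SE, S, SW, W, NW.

S

∂z/∂x = (570.6 − 569.9) / (-140 − 0) = -0.005000
∂z/∂y = (567.8 − 569.9) / (-90 − 0) = +0.02333
Steepest decrease is along −∇f = (+0.005000 E, -0.02333 N) → south.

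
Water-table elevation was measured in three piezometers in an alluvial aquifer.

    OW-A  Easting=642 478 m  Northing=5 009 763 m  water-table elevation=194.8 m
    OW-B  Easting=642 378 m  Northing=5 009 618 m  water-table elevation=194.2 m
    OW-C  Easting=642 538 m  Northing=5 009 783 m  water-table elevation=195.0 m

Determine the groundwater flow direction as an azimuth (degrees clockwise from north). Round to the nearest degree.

227°

Differences from OW-A: to OW-B (Δx, Δy, Δh) = (-100, -145, -0.6); to OW-C = (60, 20, +0.2).
Solve a·Δx + b·Δy = Δh: det = (-100)·20 − 60·(-145) = 6700.
∂h/∂x = [(-0.6)·20 − (+0.2)·(-145)] / 6700 = +0.002537
∂h/∂y = [(-100)·(+0.2) − 60·(-0.6)] / 6700 = +0.002388
Flow direction (−∇h) has components (-0.002537 E, -0.002388 N).
Azimuth = atan2(E, N) = atan2(-0.002537, -0.002388) = 226.7° ≈ 227°.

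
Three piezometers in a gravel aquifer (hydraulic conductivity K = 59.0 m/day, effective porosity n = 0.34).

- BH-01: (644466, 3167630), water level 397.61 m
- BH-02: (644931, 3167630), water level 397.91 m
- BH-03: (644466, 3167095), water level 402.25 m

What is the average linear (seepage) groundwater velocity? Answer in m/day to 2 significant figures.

1.5 m/day

∂h/∂x = (397.91 − 397.61) / (644931 − 644466) = +0.0006452
∂h/∂y = (402.25 − 397.61) / (3167095 − 3167630) = -0.008673
|∇h| = √(0.0006452² + -0.008673²) = 0.008697
Seepage velocity v = K·i/n = 59.0 × 0.008697 / 0.34 = 1.509 m/day.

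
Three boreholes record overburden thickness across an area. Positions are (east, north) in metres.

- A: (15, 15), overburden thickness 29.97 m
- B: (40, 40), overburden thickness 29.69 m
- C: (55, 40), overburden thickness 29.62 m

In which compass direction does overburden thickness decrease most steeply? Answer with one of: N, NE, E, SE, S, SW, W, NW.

Differences from A: to B (Δx, Δy, Δh) = (25, 25, -0.28); to C = (40, 25, -0.35).
Determinant of the coordinate differences = 25·25 − 40·25 = -375.
∂d/∂x = [(-0.28)·25 − (-0.35)·25] / -375 = -0.004667
∂d/∂y = [25·(-0.35) − 40·(-0.28)] / -375 = -0.006533
Steepest decrease is along −∇f = (+0.004667 E, +0.006533 N) → northeast.

NE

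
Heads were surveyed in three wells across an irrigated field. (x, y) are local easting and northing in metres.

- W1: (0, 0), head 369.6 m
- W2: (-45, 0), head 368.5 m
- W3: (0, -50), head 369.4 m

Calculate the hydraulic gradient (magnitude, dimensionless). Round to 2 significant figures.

∂h/∂x = (368.5 − 369.6) / (-45 − 0) = +0.02444
∂h/∂y = (369.4 − 369.6) / (-50 − 0) = +0.004000
|∇h| = √(0.02444² + 0.004000²) = 0.02477

0.025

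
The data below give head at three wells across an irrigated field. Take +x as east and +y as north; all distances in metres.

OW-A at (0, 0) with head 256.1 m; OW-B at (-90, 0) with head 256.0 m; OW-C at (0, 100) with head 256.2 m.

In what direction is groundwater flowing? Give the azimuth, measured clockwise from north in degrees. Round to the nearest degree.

∂h/∂x = (256.0 − 256.1) / (-90 − 0) = +0.001111
∂h/∂y = (256.2 − 256.1) / (100 − 0) = +0.0010000
Flow direction (−∇h) has components (-0.001111 E, -0.0010000 N).
Azimuth = atan2(E, N) = atan2(-0.001111, -0.0010000) = 228.0° ≈ 228°.

228°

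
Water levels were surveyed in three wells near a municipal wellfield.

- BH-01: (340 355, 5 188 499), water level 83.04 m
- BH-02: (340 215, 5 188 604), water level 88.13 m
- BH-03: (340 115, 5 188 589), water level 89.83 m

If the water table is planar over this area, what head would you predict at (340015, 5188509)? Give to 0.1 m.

90.1 m

Differences from BH-01: to BH-02 (Δx, Δy, Δh) = (-140, 105, +5.09); to BH-03 = (-240, 90, +6.79).
Determinant of the coordinate differences = (-140)·90 − (-240)·105 = 12600.
∂h/∂x = [(+5.09)·90 − (+6.79)·105] / 12600 = -0.02023
∂h/∂y = [(-140)·(+6.79) − (-240)·(+5.09)] / 12600 = +0.02151
h(340015, 5188509) = 83.04 + (-0.02023)·(-340) + (+0.02151)·(10) = 83.04 +6.877 +0.215 = 90.132 m.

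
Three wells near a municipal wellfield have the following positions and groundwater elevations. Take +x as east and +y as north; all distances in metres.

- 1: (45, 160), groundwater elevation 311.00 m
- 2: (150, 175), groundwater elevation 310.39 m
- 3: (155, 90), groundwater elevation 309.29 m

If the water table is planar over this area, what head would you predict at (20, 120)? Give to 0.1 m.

310.7 m

With h = a·x + b·y + c and 1 as origin, the differences give:
  105·a + 15·b = -0.61
  110·a + (-70)·b = -1.71
Eliminate b (×(-70) and ×15, subtract): -9000·a = 68.350 → a = ∂h/∂x = -0.007594
Back-substitute: b = ∂h/∂y = +0.01249.
h(20, 120) = 311.00 + (-0.007594)·(-25) + (+0.01249)·(-40) = 311.00 +0.190 -0.500 = 310.690 m.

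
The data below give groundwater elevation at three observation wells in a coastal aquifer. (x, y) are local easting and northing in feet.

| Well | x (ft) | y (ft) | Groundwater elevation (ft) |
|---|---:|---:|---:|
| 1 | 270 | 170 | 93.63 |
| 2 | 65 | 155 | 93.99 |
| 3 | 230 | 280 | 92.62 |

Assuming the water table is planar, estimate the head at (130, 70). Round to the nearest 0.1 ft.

94.7 ft

Differences from 1: to 2 (Δx, Δy, Δh) = (-205, -15, +0.36); to 3 = (-40, 110, -1.01).
Determinant of the coordinate differences = (-205)·110 − (-40)·(-15) = -23150.
∂h/∂x = [(+0.36)·110 − (-1.01)·(-15)] / -23150 = -0.001056
∂h/∂y = [(-205)·(-1.01) − (-40)·(+0.36)] / -23150 = -0.009566
h(130, 70) = 93.63 + (-0.001056)·(-140) + (-0.009566)·(-100) = 93.63 +0.148 +0.957 = 94.734 ft.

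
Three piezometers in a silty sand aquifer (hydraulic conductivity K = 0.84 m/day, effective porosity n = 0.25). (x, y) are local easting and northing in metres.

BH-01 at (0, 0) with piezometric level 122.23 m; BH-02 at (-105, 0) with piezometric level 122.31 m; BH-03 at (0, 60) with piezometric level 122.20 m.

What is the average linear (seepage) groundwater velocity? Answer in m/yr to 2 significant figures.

1.1 m/yr

∂h/∂x = (122.31 − 122.23) / (-105 − 0) = -0.0007619
∂h/∂y = (122.20 − 122.23) / (60 − 0) = -0.0005000
|∇h| = √(-0.0007619² + -0.0005000²) = 0.0009113
Seepage velocity v = K·i/n = 0.84 × 0.0009113 / 0.25 = 0.003062 m/day = 1.118 m/yr.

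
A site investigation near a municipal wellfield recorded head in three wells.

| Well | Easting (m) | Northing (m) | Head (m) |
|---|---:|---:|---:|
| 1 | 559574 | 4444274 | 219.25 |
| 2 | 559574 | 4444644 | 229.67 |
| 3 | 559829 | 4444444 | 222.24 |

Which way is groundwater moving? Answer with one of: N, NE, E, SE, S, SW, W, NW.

With h = a·x + b·y + c and 1 as origin, the differences give:
  0·a + 370·b = +10.42
  255·a + 170·b = +2.99
Eliminate b (×170 and ×370, subtract): -94350·a = 665.100 → a = ∂h/∂x = -0.007049
Back-substitute: b = ∂h/∂y = +0.02816.
Flow = −∇h = (+0.007049 east, -0.02816 north), which points south.

S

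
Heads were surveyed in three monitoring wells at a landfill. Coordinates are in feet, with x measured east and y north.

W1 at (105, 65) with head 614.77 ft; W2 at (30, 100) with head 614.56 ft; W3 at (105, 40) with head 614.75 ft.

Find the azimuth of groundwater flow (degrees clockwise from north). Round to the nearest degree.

256°

With h = a·x + b·y + c and W1 as origin, the differences give:
  (-75)·a + 35·b = -0.21
  0·a + (-25)·b = -0.02
Eliminate b (×(-25) and ×35, subtract): 1875·a = 5.950 → a = ∂h/∂x = +0.003173
Back-substitute: b = ∂h/∂y = +0.0008000.
Flow direction (−∇h) has components (-0.003173 E, -0.0008000 N).
Azimuth = atan2(E, N) = atan2(-0.003173, -0.0008000) = 255.9° ≈ 256°.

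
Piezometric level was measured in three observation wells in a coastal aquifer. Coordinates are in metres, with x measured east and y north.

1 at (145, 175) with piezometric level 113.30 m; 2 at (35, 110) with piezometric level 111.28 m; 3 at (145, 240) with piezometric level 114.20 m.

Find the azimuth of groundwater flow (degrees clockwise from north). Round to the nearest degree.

Taking 1 as reference: 2−1 = (-110, -65, -2.02); 3−1 = (0, 65, +0.90).
Solve a·Δx + b·Δy = Δh: det = (-110)·65 − 0·(-65) = -7150.
∂h/∂x = [(-2.02)·65 − (+0.90)·(-65)] / -7150 = +0.01018
∂h/∂y = [(-110)·(+0.90) − 0·(-2.02)] / -7150 = +0.01385
Flow direction (−∇h) has components (-0.01018 E, -0.01385 N).
Azimuth = atan2(E, N) = atan2(-0.01018, -0.01385) = 216.3° ≈ 216°.

216°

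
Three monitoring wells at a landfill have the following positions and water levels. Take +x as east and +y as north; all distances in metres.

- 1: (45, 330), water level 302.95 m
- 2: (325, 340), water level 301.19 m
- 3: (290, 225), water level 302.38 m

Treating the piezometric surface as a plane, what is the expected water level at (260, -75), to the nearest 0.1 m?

305.1 m

Differences from 1: to 2 (Δx, Δy, Δh) = (280, 10, -1.76); to 3 = (245, -105, -0.57).
Solve a·Δx + b·Δy = Δh: det = 280·(-105) − 245·10 = -31850.
∂h/∂x = [(-1.76)·(-105) − (-0.57)·10] / -31850 = -0.005981
∂h/∂y = [280·(-0.57) − 245·(-1.76)] / -31850 = -0.008527
h(260, -75) = 302.95 + (-0.005981)·(215) + (-0.008527)·(-405) = 302.95 -1.286 +3.454 = 305.118 m.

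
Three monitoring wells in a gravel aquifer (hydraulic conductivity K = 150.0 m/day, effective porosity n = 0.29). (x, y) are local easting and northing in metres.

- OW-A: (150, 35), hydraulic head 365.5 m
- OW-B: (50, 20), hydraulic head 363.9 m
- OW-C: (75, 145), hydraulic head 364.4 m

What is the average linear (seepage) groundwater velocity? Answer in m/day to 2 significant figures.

With h = a·x + b·y + c and OW-A as origin, the differences give:
  (-100)·a + (-15)·b = -1.6
  (-75)·a + 110·b = -1.1
Eliminate b (×110 and ×(-15), subtract): -12125·a = -192.50 → a = ∂h/∂x = +0.01588
Back-substitute: b = ∂h/∂y = +0.0008247.
|∇h| = √(0.01588² + 0.0008247²) = 0.0159
Seepage velocity v = K·i/n = 150.0 × 0.0159 / 0.29 = 8.224 m/day.

8.2 m/day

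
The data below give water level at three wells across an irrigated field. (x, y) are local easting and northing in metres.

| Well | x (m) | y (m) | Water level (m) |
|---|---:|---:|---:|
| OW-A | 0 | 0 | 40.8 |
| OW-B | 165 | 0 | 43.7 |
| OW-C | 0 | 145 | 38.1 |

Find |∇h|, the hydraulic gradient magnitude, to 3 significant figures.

0.0256

∂h/∂x = (43.7 − 40.8) / (165 − 0) = +0.01758
∂h/∂y = (38.1 − 40.8) / (145 − 0) = -0.01862
|∇h| = √(0.01758² + -0.01862²) = 0.02561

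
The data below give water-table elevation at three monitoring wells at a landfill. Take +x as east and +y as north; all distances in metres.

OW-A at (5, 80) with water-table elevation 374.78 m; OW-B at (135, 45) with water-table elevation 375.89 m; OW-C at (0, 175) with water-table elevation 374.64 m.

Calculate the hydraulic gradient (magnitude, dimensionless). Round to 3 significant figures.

With h = a·x + b·y + c and OW-A as origin, the differences give:
  130·a + (-35)·b = +1.11
  (-5)·a + 95·b = -0.14
Eliminate b (×95 and ×(-35), subtract): 12175·a = 100.550 → a = ∂h/∂x = +0.008259
Back-substitute: b = ∂h/∂y = -0.001039.
|∇h| = √(0.008259² + -0.001039²) = 0.008324

0.00832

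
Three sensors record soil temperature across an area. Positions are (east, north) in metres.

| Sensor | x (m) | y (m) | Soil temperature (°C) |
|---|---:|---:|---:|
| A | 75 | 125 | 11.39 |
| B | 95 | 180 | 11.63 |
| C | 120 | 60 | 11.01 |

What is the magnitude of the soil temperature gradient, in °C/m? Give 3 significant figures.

Taking A as reference: B−A = (20, 55, +0.24); C−A = (45, -65, -0.38).
Determinant of the coordinate differences = 20·(-65) − 45·55 = -3775.
∂T/∂x = [(+0.24)·(-65) − (-0.38)·55] / -3775 = -0.001404
∂T/∂y = [20·(-0.38) − 45·(+0.24)] / -3775 = +0.004874
|∇f| = √(-0.001404² + 0.004874²) = 0.005072 °C/m

0.00507 °C/m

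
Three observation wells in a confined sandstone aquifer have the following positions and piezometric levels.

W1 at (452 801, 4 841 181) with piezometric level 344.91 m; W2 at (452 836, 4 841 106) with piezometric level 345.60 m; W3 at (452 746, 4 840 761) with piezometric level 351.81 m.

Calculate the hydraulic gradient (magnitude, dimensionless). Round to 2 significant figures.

With h = a·x + b·y + c and W1 as origin, the differences give:
  35·a + (-75)·b = +0.69
  (-55)·a + (-420)·b = +6.90
Eliminate b (×(-420) and ×(-75), subtract): -18825·a = 227.700 → a = ∂h/∂x = -0.01210
Back-substitute: b = ∂h/∂y = -0.01484.
|∇h| = √(-0.01210² + -0.01484²) = 0.01915

0.019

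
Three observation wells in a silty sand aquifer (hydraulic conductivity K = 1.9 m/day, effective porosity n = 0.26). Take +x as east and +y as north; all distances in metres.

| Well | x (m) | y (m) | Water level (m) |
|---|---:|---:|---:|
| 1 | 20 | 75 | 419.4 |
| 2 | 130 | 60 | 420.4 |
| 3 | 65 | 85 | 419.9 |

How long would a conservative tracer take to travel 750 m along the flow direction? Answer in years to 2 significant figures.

Taking 1 as reference: 2−1 = (110, -15, +1.0); 3−1 = (45, 10, +0.5).
Determinant of the coordinate differences = 110·10 − 45·(-15) = 1775.
∂h/∂x = [(+1.0)·10 − (+0.5)·(-15)] / 1775 = +0.009859
∂h/∂y = [110·(+0.5) − 45·(+1.0)] / 1775 = +0.005634
|∇h| = √(0.009859² + 0.005634²) = 0.01136
Seepage velocity v = K·i/n = 1.9 × 0.01136 / 0.26 = 0.08302 m/day.
t = 750 / 0.08302 = 9034 days = 24.7 years.

25 years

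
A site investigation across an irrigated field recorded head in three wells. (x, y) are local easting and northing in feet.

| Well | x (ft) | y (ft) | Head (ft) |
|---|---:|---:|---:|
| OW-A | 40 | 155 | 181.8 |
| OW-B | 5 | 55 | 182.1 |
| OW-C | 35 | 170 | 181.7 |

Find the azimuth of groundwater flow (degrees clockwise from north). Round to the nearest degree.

312°

Taking OW-A as reference: OW-B−OW-A = (-35, -100, +0.3); OW-C−OW-A = (-5, 15, -0.1).
Determinant of the coordinate differences = (-35)·15 − (-5)·(-100) = -1025.
∂h/∂x = [(+0.3)·15 − (-0.1)·(-100)] / -1025 = +0.005366
∂h/∂y = [(-35)·(-0.1) − (-5)·(+0.3)] / -1025 = -0.004878
Flow direction (−∇h) has components (-0.005366 E, +0.004878 N).
Azimuth = atan2(E, N) = atan2(-0.005366, +0.004878) = 312.3° ≈ 312°.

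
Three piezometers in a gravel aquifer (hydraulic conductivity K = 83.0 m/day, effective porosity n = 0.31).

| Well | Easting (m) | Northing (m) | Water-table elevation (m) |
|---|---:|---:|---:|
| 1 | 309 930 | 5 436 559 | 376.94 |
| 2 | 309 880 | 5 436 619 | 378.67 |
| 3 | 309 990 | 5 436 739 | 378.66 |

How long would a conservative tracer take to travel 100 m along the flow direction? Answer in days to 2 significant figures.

Taking 1 as reference: 2−1 = (-50, 60, +1.73); 3−1 = (60, 180, +1.72).
Solve a·Δx + b·Δy = Δh: det = (-50)·180 − 60·60 = -12600.
∂h/∂x = [(+1.73)·180 − (+1.72)·60] / -12600 = -0.01652
∂h/∂y = [(-50)·(+1.72) − 60·(+1.73)] / -12600 = +0.01506
|∇h| = √(-0.01652² + 0.01506²) = 0.02235
Seepage velocity v = K·i/n = 83.0 × 0.02235 / 0.31 = 5.984 m/day.
t = 100 / 5.984 = 16.71 days.

17 days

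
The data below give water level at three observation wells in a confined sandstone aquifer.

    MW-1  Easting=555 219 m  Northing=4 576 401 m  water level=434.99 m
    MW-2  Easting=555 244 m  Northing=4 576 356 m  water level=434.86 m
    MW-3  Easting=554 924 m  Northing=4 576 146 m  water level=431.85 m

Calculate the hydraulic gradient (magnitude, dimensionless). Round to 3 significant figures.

0.00810

Taking MW-1 as reference: MW-2−MW-1 = (25, -45, -0.13); MW-3−MW-1 = (-295, -255, -3.14).
Determinant of the coordinate differences = 25·(-255) − (-295)·(-45) = -19650.
∂h/∂x = [(-0.13)·(-255) − (-3.14)·(-45)] / -19650 = +0.005504
∂h/∂y = [25·(-3.14) − (-295)·(-0.13)] / -19650 = +0.005947
|∇h| = √(0.005504² + 0.005947²) = 0.008103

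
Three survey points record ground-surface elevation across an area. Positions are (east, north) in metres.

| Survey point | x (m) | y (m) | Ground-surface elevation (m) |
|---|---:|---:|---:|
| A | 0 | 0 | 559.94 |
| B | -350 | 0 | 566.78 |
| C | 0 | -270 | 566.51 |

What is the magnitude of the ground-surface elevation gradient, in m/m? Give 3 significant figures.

0.0312 m/m

∂z/∂x = (566.78 − 559.94) / (-350 − 0) = -0.01954
∂z/∂y = (566.51 − 559.94) / (-270 − 0) = -0.02433
|∇f| = √(-0.01954² + -0.02433²) = 0.03121 m/m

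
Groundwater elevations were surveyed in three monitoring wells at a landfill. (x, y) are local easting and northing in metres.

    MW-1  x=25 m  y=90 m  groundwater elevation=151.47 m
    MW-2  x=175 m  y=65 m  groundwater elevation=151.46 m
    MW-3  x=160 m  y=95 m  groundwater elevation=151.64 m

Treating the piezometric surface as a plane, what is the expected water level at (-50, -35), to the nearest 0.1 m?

150.6 m

With h = a·x + b·y + c and MW-1 as origin, the differences give:
  150·a + (-25)·b = -0.01
  135·a + 5·b = +0.17
Eliminate b (×5 and ×(-25), subtract): 4125·a = 4.200 → a = ∂h/∂x = +0.001018
Back-substitute: b = ∂h/∂y = +0.006509.
h(-50, -35) = 151.47 + (+0.001018)·(-75) + (+0.006509)·(-125) = 151.47 -0.076 -0.814 = 150.580 m.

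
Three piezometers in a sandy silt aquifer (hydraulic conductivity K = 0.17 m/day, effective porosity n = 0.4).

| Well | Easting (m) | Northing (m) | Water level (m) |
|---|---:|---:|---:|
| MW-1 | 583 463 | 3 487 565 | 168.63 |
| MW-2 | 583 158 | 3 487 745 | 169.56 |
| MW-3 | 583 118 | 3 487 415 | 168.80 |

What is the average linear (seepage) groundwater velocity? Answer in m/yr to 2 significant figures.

Differences from MW-1: to MW-2 (Δx, Δy, Δh) = (-305, 180, +0.93); to MW-3 = (-345, -150, +0.17).
Solve a·Δx + b·Δy = Δh: det = (-305)·(-150) − (-345)·180 = 107850.
∂h/∂x = [(+0.93)·(-150) − (+0.17)·180] / 107850 = -0.001577
∂h/∂y = [(-305)·(+0.17) − (-345)·(+0.93)] / 107850 = +0.002494
|∇h| = √(-0.001577² + 0.002494²) = 0.002951
Seepage velocity v = K·i/n = 0.17 × 0.002951 / 0.4 = 0.001254 m/day = 0.458 m/yr.

0.46 m/yr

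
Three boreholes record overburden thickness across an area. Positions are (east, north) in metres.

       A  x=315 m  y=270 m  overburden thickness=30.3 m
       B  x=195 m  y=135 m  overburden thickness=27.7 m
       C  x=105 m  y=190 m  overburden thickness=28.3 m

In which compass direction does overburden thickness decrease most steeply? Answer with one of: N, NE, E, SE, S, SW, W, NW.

With d = a·x + b·y + c and A as origin, the differences give:
  (-120)·a + (-135)·b = -2.6
  (-210)·a + (-80)·b = -2.0
Eliminate b (×(-80) and ×(-135), subtract): -18750·a = -62.00 → a = ∂d/∂x = +0.003307
Back-substitute: b = ∂d/∂y = +0.01632.
Steepest decrease is along −∇f = (-0.003307 E, -0.01632 N) → south.

S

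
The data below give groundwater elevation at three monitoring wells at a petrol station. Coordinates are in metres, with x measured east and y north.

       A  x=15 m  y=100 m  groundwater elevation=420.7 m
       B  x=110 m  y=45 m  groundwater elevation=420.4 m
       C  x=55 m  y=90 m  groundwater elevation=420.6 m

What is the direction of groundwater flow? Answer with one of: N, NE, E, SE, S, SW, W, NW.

With h = a·x + b·y + c and A as origin, the differences give:
  95·a + (-55)·b = -0.3
  40·a + (-10)·b = -0.1
Eliminate b (×(-10) and ×(-55), subtract): 1250·a = -2.50 → a = ∂h/∂x = -0.002000
Back-substitute: b = ∂h/∂y = +0.002000.
Flow = −∇h = (+0.002000 east, -0.002000 north), which points southeast.

SE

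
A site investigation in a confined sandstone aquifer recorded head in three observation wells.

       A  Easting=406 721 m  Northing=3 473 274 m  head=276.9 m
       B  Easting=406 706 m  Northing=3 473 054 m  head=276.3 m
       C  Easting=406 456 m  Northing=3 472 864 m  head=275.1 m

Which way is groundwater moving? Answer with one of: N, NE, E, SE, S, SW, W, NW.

Differences from A: to B (Δx, Δy, Δh) = (-15, -220, -0.6); to C = (-265, -410, -1.8).
Determinant of the coordinate differences = (-15)·(-410) − (-265)·(-220) = -52150.
∂h/∂x = [(-0.6)·(-410) − (-1.8)·(-220)] / -52150 = +0.002876
∂h/∂y = [(-15)·(-1.8) − (-265)·(-0.6)] / -52150 = +0.002531
Flow = −∇h = (-0.002876 east, -0.002531 north), which points southwest.

SW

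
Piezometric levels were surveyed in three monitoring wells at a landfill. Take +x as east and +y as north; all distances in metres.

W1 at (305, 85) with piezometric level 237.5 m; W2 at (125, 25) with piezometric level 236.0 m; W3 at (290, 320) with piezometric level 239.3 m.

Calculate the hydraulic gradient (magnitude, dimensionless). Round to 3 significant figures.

0.00982

Taking W1 as reference: W2−W1 = (-180, -60, -1.5); W3−W1 = (-15, 235, +1.8).
Determinant of the coordinate differences = (-180)·235 − (-15)·(-60) = -43200.
∂h/∂x = [(-1.5)·235 − (+1.8)·(-60)] / -43200 = +0.005660
∂h/∂y = [(-180)·(+1.8) − (-15)·(-1.5)] / -43200 = +0.008021
|∇h| = √(0.005660² + 0.008021²) = 0.009817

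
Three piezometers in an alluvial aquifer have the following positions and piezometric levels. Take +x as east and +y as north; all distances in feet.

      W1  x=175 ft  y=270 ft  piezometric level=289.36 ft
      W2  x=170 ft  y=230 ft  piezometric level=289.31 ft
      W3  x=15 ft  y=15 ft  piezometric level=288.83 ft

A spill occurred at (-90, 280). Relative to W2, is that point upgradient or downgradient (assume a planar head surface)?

downgradient

With h = a·x + b·y + c and W1 as origin, the differences give:
  (-5)·a + (-40)·b = -0.05
  (-160)·a + (-255)·b = -0.53
Eliminate b (×(-255) and ×(-40), subtract): -5125·a = -8.450 → a = ∂h/∂x = +0.001649
Back-substitute: b = ∂h/∂y = +0.001044.
Head at (-90, 280) = 289.36 + (+0.001649)·(-265) + (+0.001044)·(10) = 288.93 ft.
That is lower than the 289.31 ft at W2, so the point is downgradient.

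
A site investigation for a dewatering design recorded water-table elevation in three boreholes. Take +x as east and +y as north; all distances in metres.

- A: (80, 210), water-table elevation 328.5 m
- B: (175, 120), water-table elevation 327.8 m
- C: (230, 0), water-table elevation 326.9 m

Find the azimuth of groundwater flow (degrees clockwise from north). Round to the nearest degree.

With h = a·x + b·y + c and A as origin, the differences give:
  95·a + (-90)·b = -0.7
  150·a + (-210)·b = -1.6
Eliminate b (×(-210) and ×(-90), subtract): -6450·a = 3.00 → a = ∂h/∂x = -0.0004651
Back-substitute: b = ∂h/∂y = +0.007287.
Flow direction (−∇h) has components (+0.0004651 E, -0.007287 N).
Azimuth = atan2(E, N) = atan2(+0.0004651, -0.007287) = 176.3° ≈ 176°.

176°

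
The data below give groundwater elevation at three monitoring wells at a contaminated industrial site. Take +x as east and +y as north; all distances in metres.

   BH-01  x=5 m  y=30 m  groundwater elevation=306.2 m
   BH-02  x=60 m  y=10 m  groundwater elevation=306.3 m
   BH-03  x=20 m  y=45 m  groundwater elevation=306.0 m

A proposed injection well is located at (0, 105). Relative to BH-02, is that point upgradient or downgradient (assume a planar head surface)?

downgradient

Differences from BH-01: to BH-02 (Δx, Δy, Δh) = (55, -20, +0.1); to BH-03 = (15, 15, -0.2).
Solve a·Δx + b·Δy = Δh: det = 55·15 − 15·(-20) = 1125.
∂h/∂x = [(+0.1)·15 − (-0.2)·(-20)] / 1125 = -0.002222
∂h/∂y = [55·(-0.2) − 15·(+0.1)] / 1125 = -0.01111
Head at (0, 105) = 306.2 + (-0.002222)·(-5) + (-0.01111)·(75) = 305.38 m.
That is lower than the 306.3 m at BH-02, so the point is downgradient.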